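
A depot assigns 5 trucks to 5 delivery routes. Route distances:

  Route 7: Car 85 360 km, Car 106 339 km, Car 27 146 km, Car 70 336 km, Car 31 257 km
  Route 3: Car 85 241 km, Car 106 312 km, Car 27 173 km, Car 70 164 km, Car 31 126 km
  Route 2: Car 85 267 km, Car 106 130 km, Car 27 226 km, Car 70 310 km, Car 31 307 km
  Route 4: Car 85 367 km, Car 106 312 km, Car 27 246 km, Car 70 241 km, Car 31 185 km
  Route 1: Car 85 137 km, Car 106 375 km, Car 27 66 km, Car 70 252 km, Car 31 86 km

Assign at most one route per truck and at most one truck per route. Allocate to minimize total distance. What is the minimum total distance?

Minimum total: 762 km

Optimal: Car 85→Route 1 (137 km), Car 106→Route 2 (130 km), Car 27→Route 7 (146 km), Car 70→Route 3 (164 km), Car 31→Route 4 (185 km) — total 137+130+146+164+185 = 762 km.
Min-entry greedy (repeatedly take the single cheapest remaining cell) gives 923 km, worse by 161.
Next-best assignment: Car 85→Route 1, Car 106→Route 2, Car 27→Route 7, Car 70→Route 4, Car 31→Route 3 = 780 km.
Every other assignment is strictly worse.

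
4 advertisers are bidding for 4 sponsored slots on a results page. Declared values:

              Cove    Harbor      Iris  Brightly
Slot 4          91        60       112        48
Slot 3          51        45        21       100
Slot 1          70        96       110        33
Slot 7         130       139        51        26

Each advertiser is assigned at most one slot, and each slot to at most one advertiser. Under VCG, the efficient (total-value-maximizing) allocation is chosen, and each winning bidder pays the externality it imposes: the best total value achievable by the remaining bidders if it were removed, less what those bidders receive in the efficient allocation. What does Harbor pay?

Harbor pays $41.

Efficient allocation: Cove→Slot 4 ($91), Harbor→Slot 7 ($139), Iris→Slot 1 ($110), Brightly→Slot 3 ($100); total welfare W = $440.
Harbor receives Slot 7 at value $139, so the others get W − 139 = $301.
Without Harbor: best allocation of the remaining 3 bidders over all 4 slots is Cove→Slot 7 ($130), Iris→Slot 4 ($112), Brightly→Slot 3 ($100), total $342.
VCG payment = (others' best without Harbor) − (others' welfare with Harbor) = 342 − 301 = $41.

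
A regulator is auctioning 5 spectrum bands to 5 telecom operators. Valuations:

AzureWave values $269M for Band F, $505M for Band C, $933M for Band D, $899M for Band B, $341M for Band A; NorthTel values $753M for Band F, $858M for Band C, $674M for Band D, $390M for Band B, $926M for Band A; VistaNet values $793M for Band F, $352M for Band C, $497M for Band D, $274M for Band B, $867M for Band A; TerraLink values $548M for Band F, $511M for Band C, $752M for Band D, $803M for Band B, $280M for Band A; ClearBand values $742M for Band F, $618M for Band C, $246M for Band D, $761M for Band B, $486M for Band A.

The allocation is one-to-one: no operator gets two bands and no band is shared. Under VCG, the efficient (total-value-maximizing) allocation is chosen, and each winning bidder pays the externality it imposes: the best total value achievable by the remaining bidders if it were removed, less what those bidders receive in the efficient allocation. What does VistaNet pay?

Efficient allocation: AzureWave→Band D ($933M), NorthTel→Band C ($858M), VistaNet→Band A ($867M), TerraLink→Band B ($803M), ClearBand→Band F ($742M); total welfare W = $4203M.
VistaNet receives Band A at value $867M, so the others get W − 867 = $3336M.
Without VistaNet: best allocation of the remaining 4 bidders over all 5 bands is AzureWave→Band D ($933M), NorthTel→Band A ($926M), TerraLink→Band B ($803M), ClearBand→Band F ($742M), total $3404M.
VCG payment = (others' best without VistaNet) − (others' welfare with VistaNet) = 3404 − 3336 = $68M.

VistaNet pays $68M.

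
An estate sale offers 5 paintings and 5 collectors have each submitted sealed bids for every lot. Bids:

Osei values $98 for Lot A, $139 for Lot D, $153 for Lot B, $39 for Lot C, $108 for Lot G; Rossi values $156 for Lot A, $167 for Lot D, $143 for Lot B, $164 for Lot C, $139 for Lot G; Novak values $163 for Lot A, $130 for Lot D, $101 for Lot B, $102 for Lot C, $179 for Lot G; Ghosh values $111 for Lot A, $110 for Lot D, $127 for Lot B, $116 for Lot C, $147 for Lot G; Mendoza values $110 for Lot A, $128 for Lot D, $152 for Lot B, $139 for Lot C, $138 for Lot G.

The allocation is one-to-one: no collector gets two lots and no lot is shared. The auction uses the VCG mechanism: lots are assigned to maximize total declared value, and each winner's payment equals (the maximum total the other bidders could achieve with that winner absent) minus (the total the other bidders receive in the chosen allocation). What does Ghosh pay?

Efficient allocation: Osei→Lot B ($153), Rossi→Lot D ($167), Novak→Lot A ($163), Ghosh→Lot G ($147), Mendoza→Lot C ($139); total welfare W = $769.
Ghosh receives Lot G at value $147, so the others get W − 147 = $622.
Without Ghosh: best allocation of the remaining 4 bidders over all 5 lots is Osei→Lot B ($153), Rossi→Lot D ($167), Novak→Lot G ($179), Mendoza→Lot C ($139), total $638.
VCG payment = (others' best without Ghosh) − (others' welfare with Ghosh) = 638 − 622 = $16.

Ghosh pays $16.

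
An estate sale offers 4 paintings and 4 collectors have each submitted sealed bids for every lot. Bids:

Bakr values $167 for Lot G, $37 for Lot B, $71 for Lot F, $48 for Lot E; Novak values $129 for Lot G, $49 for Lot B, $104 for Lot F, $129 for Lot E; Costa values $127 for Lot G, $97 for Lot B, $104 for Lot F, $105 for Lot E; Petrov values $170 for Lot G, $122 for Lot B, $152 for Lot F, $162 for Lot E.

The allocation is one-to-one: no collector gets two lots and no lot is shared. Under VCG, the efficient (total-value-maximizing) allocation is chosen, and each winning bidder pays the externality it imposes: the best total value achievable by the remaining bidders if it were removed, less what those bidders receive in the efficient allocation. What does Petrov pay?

Petrov pays $7.

Efficient allocation: Bakr→Lot G ($167), Novak→Lot E ($129), Costa→Lot B ($97), Petrov→Lot F ($152); total welfare W = $545.
Petrov receives Lot F at value $152, so the others get W − 152 = $393.
Without Petrov: best allocation of the remaining 3 bidders over all 4 lots is Bakr→Lot G ($167), Novak→Lot E ($129), Costa→Lot F ($104), total $400.
VCG payment = (others' best without Petrov) − (others' welfare with Petrov) = 400 − 393 = $7.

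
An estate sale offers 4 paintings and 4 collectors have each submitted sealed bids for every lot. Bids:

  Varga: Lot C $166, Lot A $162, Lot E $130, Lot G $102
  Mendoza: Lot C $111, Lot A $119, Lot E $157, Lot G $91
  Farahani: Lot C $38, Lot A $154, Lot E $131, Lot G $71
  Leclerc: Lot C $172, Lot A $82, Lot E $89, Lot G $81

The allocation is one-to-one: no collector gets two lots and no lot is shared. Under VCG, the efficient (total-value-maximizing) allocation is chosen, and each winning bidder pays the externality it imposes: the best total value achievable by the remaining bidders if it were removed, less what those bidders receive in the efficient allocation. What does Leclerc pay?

Efficient allocation: Varga→Lot G ($102), Mendoza→Lot E ($157), Farahani→Lot A ($154), Leclerc→Lot C ($172); total welfare W = $585.
Leclerc receives Lot C at value $172, so the others get W − 172 = $413.
Without Leclerc: best allocation of the remaining 3 bidders over all 4 lots is Varga→Lot C ($166), Mendoza→Lot E ($157), Farahani→Lot A ($154), total $477.
VCG payment = (others' best without Leclerc) − (others' welfare with Leclerc) = 477 − 413 = $64.

Leclerc pays $64.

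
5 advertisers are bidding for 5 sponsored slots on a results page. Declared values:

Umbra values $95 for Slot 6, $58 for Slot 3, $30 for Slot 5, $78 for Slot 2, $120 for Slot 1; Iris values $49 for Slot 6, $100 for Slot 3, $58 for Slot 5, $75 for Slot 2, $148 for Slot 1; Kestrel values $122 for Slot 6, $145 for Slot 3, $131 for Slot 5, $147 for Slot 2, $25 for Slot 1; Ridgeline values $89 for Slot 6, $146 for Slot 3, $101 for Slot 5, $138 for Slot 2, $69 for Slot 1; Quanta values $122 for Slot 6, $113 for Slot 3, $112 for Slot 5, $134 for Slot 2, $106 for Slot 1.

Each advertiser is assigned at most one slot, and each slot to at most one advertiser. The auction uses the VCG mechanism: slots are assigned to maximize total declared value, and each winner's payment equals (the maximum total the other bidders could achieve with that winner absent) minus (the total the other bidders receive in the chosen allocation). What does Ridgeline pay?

Ridgeline pays $14.

Efficient allocation: Umbra→Slot 6 ($95), Iris→Slot 1 ($148), Kestrel→Slot 5 ($131), Ridgeline→Slot 3 ($146), Quanta→Slot 2 ($134); total welfare W = $654.
Ridgeline receives Slot 3 at value $146, so the others get W − 146 = $508.
Without Ridgeline: best allocation of the remaining 4 bidders over all 5 slots is Umbra→Slot 6 ($95), Iris→Slot 1 ($148), Kestrel→Slot 3 ($145), Quanta→Slot 2 ($134), total $522.
VCG payment = (others' best without Ridgeline) − (others' welfare with Ridgeline) = 522 − 508 = $14.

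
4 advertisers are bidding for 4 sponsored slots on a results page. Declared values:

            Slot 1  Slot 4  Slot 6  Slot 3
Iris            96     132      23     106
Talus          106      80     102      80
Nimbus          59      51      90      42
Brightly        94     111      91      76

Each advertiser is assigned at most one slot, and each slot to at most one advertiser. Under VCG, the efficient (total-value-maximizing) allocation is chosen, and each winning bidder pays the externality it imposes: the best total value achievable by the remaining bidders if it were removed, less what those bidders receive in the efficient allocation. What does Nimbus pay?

Efficient allocation: Iris→Slot 3 ($106), Talus→Slot 1 ($106), Nimbus→Slot 6 ($90), Brightly→Slot 4 ($111); total welfare W = $413.
Nimbus receives Slot 6 at value $90, so the others get W − 90 = $323.
Without Nimbus: best allocation of the remaining 3 bidders over all 4 slots is Iris→Slot 4 ($132), Talus→Slot 1 ($106), Brightly→Slot 6 ($91), total $329.
VCG payment = (others' best without Nimbus) − (others' welfare with Nimbus) = 329 − 323 = $6.

Nimbus pays $6.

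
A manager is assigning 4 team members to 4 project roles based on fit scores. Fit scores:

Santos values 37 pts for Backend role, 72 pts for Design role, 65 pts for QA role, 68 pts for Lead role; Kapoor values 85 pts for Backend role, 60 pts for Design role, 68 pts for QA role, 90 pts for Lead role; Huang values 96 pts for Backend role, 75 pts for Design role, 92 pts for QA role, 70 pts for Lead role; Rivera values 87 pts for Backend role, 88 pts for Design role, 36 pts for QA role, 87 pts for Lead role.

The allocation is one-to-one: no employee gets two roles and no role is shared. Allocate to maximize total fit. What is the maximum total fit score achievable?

Maximum total: 341 pts

Optimal: Santos→Design role (72 pts), Kapoor→Lead role (90 pts), Huang→QA role (92 pts), Rivera→Backend role (87 pts) — total 72+90+92+87 = 341 pts.
Max-entry greedy (repeatedly take the single best remaining cell) gives 339 pts, worse by 2.
Next-best assignment: Santos→QA role, Kapoor→Lead role, Huang→Backend role, Rivera→Design role = 339 pts.
Checked against all permutations: 341 pts is optimal.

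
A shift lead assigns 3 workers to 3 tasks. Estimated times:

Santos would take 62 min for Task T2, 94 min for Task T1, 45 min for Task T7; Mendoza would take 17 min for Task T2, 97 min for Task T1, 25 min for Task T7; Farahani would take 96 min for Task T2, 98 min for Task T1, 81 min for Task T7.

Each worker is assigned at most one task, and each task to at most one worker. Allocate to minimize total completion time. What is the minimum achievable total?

Minimum total: 160 min

Optimal: Santos→Task T7 (45 min), Mendoza→Task T2 (17 min), Farahani→Task T1 (98 min) — total 45+17+98 = 160 min.
Column-greedy (each task in turn goes to its cheapest remaining worker) gives 192 min, worse by 32.
Swapping Farahani↔Santos (Farahani→Task T7 81 min, Santos→Task T1 94 min) adds 32.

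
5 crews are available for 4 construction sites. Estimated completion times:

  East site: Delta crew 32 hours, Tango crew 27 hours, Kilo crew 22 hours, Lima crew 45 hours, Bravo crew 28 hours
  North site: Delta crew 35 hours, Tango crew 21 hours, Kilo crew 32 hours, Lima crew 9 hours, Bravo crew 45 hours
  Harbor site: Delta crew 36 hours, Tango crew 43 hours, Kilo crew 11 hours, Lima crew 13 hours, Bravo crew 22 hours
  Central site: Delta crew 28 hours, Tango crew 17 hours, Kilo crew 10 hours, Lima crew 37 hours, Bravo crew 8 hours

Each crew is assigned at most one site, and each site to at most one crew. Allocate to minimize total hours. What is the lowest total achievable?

Min total: 55 hours

Optimal: Tango crew→East site (27 hours), Lima crew→North site (9 hours), Kilo crew→Harbor site (11 hours), Bravo crew→Central site (8 hours) — total 27+9+11+8 = 55 hours.
Row-greedy (each crew in turn takes its cheapest remaining site) gives 105 hours, worse by 50.
Next-best assignment: Delta crew→East site, Lima crew→North site, Kilo crew→Harbor site, Bravo crew→Central site = 60 hours.
Checked against all permutations: 55 hours is optimal.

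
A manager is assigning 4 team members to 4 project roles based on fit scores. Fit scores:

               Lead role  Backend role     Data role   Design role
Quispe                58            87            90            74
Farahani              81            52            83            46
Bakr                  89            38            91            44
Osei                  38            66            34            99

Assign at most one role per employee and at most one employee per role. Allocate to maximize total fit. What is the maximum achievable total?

Maximum total: 358 pts

Optimal: Quispe→Backend role (87 pts), Farahani→Lead role (81 pts), Bakr→Data role (91 pts), Osei→Design role (99 pts) — total 87+81+91+99 = 358 pts.
Row-greedy (each employee in turn takes its best remaining role) gives 281 pts, worse by 77.
Swapping Farahani↔Quispe (Farahani→Backend role 52 pts, Quispe→Lead role 58 pts) loses 58.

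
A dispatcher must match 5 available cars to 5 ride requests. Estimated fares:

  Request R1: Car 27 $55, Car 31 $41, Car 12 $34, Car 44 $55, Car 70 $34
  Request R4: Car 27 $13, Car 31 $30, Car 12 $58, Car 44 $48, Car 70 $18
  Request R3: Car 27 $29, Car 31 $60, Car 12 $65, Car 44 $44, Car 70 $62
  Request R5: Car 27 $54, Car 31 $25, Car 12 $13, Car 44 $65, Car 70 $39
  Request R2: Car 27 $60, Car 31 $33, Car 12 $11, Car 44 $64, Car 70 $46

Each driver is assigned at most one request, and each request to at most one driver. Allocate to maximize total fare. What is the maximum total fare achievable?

This is the linear assignment problem.
Optimal: Car 27→Request R2 ($60), Car 31→Request R1 ($41), Car 12→Request R4 ($58), Car 44→Request R5 ($65), Car 70→Request R3 ($62) — total 60+41+58+65+62 = $286.
Row-greedy (each driver in turn takes its best remaining request) gives $277, worse by 9.
Next-best assignment: Car 27→Request R1, Car 31→Request R3, Car 12→Request R4, Car 44→Request R5, Car 70→Request R2 = $284.

Max total: $286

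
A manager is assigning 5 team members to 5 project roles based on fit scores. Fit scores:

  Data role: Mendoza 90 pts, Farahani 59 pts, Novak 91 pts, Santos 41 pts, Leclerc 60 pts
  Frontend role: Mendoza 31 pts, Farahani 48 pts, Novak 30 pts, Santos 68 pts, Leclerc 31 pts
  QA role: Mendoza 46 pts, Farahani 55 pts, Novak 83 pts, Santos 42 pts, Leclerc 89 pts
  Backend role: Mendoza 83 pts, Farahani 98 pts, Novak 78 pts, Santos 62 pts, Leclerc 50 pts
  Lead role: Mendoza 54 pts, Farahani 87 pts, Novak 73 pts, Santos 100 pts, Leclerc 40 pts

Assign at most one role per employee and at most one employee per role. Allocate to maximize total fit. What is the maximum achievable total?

Max total: 418 pts

Optimal: Mendoza→Data role (90 pts), Farahani→Backend role (98 pts), Novak→Lead role (73 pts), Santos→Frontend role (68 pts), Leclerc→QA role (89 pts) — total 90+98+73+68+89 = 418 pts.
Row-greedy (each employee in turn takes its best remaining role) gives 402 pts, worse by 16.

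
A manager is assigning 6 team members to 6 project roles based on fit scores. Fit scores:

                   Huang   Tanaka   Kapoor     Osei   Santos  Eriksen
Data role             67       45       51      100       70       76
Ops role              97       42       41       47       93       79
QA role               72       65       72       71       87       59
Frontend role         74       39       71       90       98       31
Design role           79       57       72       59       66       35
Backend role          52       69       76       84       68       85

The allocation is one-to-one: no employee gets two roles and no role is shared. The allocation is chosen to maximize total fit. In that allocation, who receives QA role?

Tanaka receives QA role.

Treat this as an assignment problem: match each employee to one role.
Optimal: Huang→Ops role (97 pts), Tanaka→QA role (65 pts), Kapoor→Design role (72 pts), Osei→Data role (100 pts), Santos→Frontend role (98 pts), Eriksen→Backend role (85 pts) — total 97+65+72+100+98+85 = 517 pts.
Max-entry greedy (repeatedly take the single best remaining cell) gives 509 pts, worse by 8.
Swapping Tanaka↔Eriksen (Tanaka→Backend role 69 pts, Eriksen→QA role 59 pts) loses 22.
Checked against all permutations: 517 pts is optimal.
Tanaka's own top role is Backend role (69 pts), but forcing Tanaka→Backend role and reassigning the rest optimally gives only 497 pts — worse by 20.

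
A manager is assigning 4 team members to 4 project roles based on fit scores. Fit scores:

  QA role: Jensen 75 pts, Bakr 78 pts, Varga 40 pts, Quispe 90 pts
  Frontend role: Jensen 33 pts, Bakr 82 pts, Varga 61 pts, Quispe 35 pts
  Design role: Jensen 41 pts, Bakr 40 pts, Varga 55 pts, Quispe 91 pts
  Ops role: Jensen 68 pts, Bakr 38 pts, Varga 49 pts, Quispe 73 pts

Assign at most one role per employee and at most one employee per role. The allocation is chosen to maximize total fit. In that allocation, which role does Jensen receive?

Jensen receives Ops role.

Optimal: Jensen→Ops role (68 pts), Bakr→QA role (78 pts), Varga→Frontend role (61 pts), Quispe→Design role (91 pts) — total 68+78+61+91 = 298 pts.
Max-entry greedy (repeatedly take the single best remaining cell) gives 297 pts, worse by 1.
Swapping Quispe↔Bakr (Quispe→QA role 90 pts, Bakr→Design role 40 pts) loses 39.
Jensen's own top role is QA role (75 pts), but forcing Jensen→QA role and reassigning the rest optimally gives only 297 pts — worse by 1.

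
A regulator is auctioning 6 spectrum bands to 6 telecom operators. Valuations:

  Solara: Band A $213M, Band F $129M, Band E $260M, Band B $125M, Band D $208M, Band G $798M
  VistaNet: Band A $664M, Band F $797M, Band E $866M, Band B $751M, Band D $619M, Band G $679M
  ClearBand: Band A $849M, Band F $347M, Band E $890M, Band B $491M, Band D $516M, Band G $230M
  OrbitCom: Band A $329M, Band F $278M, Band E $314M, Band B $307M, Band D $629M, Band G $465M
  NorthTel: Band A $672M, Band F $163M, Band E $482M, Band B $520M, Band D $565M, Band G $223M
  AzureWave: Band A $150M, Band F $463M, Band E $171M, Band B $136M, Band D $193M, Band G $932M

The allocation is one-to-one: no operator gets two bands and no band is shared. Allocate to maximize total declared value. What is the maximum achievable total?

This is a one-to-one assignment (maximum-weight bipartite matching).
Optimal: Solara→Band G ($798M), VistaNet→Band B ($751M), ClearBand→Band E ($890M), OrbitCom→Band D ($629M), NorthTel→Band A ($672M), AzureWave→Band F ($463M) — total 798+751+890+629+672+463 = $4203M.
Column-greedy (each band in turn goes to its best remaining operator) gives $3575M, worse by 628.
Next-best assignment: Solara→Band G, VistaNet→Band E, ClearBand→Band A, OrbitCom→Band D, NorthTel→Band B, AzureWave→Band F = $4125M.

Maximum total: $4203M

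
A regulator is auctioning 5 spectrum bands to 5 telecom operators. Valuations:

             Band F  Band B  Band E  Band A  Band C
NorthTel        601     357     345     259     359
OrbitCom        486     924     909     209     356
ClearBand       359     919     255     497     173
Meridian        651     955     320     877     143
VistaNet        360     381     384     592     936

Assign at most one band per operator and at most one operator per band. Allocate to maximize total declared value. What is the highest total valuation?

Treat this as an assignment problem: match each operator to one band.
Optimal: NorthTel→Band F ($601M), OrbitCom→Band E ($909M), ClearBand→Band B ($919M), Meridian→Band A ($877M), VistaNet→Band C ($936M) — total 601+909+919+877+936 = $4242M.
Max-entry greedy (repeatedly take the single best remaining cell) gives $3898M, worse by 344.
Next-best assignment: NorthTel→Band F, OrbitCom→Band E, ClearBand→Band A, Meridian→Band B, VistaNet→Band C = $3898M.
Every other assignment is strictly worse.

Max total: $4242M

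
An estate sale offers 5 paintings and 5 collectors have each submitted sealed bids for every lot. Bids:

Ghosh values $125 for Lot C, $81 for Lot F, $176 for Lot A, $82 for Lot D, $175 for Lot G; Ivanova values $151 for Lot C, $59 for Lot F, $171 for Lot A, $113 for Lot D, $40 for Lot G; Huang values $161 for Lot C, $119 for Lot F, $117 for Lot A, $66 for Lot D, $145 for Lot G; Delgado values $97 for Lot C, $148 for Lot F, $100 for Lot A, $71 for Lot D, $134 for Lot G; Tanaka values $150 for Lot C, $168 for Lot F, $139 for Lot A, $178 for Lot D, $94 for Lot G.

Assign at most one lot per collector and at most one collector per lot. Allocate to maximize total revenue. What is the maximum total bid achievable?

Max total: $833

Optimal: Ghosh→Lot G ($175), Ivanova→Lot A ($171), Huang→Lot C ($161), Delgado→Lot F ($148), Tanaka→Lot D ($178) — total 175+171+161+148+178 = $833.
Row-greedy (each collector in turn takes its best remaining lot) gives $798, worse by 35.
No other one-to-one assignment exceeds $833.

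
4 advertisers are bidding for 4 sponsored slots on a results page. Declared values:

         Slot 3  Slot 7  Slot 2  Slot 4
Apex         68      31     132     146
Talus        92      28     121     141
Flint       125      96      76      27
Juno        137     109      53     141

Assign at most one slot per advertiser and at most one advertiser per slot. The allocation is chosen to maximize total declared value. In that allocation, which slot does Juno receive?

Optimal: Apex→Slot 2 ($132), Talus→Slot 4 ($141), Flint→Slot 3 ($125), Juno→Slot 7 ($109) — total 132+141+125+109 = $507.
Max-entry greedy (repeatedly take the single best remaining cell) gives $500, worse by 7.
Next-best assignment: Apex→Slot 2, Talus→Slot 4, Flint→Slot 7, Juno→Slot 3 = $506.
Juno's own top slot is Slot 4 ($141), but forcing Juno→Slot 4 and reassigning the rest optimally gives only $461 — worse by 46.

Juno receives Slot 7.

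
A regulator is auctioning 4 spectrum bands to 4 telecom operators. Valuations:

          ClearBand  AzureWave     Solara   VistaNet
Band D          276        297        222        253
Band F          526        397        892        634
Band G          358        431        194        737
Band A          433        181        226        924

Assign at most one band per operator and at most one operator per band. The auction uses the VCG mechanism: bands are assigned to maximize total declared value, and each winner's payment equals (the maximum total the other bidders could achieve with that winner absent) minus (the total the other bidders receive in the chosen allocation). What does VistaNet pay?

VistaNet pays $157M.

Efficient allocation: ClearBand→Band D ($276M), AzureWave→Band G ($431M), Solara→Band F ($892M), VistaNet→Band A ($924M); total welfare W = $2523M.
VistaNet receives Band A at value $924M, so the others get W − 924 = $1599M.
Without VistaNet: best allocation of the remaining 3 bidders over all 4 bands is ClearBand→Band A ($433M), AzureWave→Band G ($431M), Solara→Band F ($892M), total $1756M.
VCG payment = (others' best without VistaNet) − (others' welfare with VistaNet) = 1756 − 1599 = $157M.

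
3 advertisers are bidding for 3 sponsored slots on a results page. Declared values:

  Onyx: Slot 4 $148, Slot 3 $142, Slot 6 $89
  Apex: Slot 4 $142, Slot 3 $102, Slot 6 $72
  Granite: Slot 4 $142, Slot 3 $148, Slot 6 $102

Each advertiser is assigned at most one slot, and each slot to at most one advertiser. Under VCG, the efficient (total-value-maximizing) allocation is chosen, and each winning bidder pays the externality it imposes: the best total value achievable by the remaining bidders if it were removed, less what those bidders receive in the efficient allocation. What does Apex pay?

Efficient allocation: Onyx→Slot 3 ($142), Apex→Slot 4 ($142), Granite→Slot 6 ($102); total welfare W = $386.
Apex receives Slot 4 at value $142, so the others get W − 142 = $244.
Without Apex: best allocation of the remaining 2 bidders over all 3 slots is Onyx→Slot 4 ($148), Granite→Slot 3 ($148), total $296.
VCG payment = (others' best without Apex) − (others' welfare with Apex) = 296 − 244 = $52.

Apex pays $52.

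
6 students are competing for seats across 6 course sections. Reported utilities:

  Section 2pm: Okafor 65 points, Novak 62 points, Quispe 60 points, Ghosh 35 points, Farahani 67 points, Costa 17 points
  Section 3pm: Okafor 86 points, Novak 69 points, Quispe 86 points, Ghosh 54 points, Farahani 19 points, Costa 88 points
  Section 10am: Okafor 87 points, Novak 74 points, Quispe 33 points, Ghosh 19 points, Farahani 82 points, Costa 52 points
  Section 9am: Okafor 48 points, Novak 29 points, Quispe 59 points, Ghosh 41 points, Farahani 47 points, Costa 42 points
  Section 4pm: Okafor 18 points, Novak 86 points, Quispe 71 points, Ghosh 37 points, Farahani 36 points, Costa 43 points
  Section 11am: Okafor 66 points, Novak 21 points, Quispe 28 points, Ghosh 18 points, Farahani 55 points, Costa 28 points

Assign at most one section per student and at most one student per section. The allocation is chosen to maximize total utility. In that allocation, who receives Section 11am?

Optimal: Okafor→Section 11am (66 points), Novak→Section 4pm (86 points), Quispe→Section 2pm (60 points), Ghosh→Section 9am (41 points), Farahani→Section 10am (82 points), Costa→Section 3pm (88 points) — total 66+86+60+41+82+88 = 423 points.
Max-entry greedy (repeatedly take the single best remaining cell) gives 405 points, worse by 18.
Swapping Okafor↔Farahani (Okafor→Section 10am 87 points, Farahani→Section 11am 55 points) loses 6.
Every other assignment is strictly worse.
Okafor's own top section is Section 10am (87 points), but forcing Okafor→Section 10am and reassigning the rest optimally gives only 417 points — worse by 6.

Okafor receives Section 11am.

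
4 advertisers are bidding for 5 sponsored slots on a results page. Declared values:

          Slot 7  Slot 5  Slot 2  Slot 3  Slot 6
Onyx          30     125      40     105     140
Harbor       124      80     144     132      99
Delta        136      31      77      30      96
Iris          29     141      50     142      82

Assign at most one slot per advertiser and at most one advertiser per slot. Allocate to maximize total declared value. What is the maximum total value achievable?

Maximum total: $562

This is a one-to-one assignment (maximum-weight bipartite matching).
Optimal: Onyx→Slot 6 ($140), Harbor→Slot 2 ($144), Delta→Slot 7 ($136), Iris→Slot 3 ($142) — total 140+144+136+142 = $562.
Swapping Harbor↔Delta (Harbor→Slot 7 $124, Delta→Slot 2 $77) loses 79.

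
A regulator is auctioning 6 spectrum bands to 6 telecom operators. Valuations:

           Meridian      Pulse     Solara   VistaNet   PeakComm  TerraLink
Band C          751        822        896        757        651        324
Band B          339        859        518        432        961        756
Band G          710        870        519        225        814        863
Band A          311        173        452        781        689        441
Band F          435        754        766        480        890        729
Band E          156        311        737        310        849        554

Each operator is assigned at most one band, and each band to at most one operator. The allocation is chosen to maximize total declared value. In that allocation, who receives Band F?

PeakComm receives Band F.

This is the linear assignment problem.
Optimal: Meridian→Band C ($751M), Pulse→Band B ($859M), Solara→Band E ($737M), VistaNet→Band A ($781M), PeakComm→Band F ($890M), TerraLink→Band G ($863M) — total 751+859+737+781+890+863 = $4881M.
Next-best assignment: Meridian→Band C, Pulse→Band B, Solara→Band F, VistaNet→Band A, PeakComm→Band E, TerraLink→Band G = $4869M.
Checked against all permutations: $4881M is optimal.
PeakComm's own top band is Band B ($961M), but forcing PeakComm→Band B and reassigning the rest optimally gives only $4847M — worse by 34.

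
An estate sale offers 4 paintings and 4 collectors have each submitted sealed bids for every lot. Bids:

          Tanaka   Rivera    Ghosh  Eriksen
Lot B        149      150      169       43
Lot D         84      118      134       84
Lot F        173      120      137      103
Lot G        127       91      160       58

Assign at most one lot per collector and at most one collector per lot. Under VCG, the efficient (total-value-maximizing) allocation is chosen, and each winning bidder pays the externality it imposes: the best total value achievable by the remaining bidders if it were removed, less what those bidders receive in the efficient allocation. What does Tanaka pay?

Efficient allocation: Tanaka→Lot F ($173), Rivera→Lot B ($150), Ghosh→Lot G ($160), Eriksen→Lot D ($84); total welfare W = $567.
Tanaka receives Lot F at value $173, so the others get W − 173 = $394.
Without Tanaka: best allocation of the remaining 3 bidders over all 4 lots is Rivera→Lot B ($150), Ghosh→Lot G ($160), Eriksen→Lot F ($103), total $413.
VCG payment = (others' best without Tanaka) − (others' welfare with Tanaka) = 413 − 394 = $19.

Tanaka pays $19.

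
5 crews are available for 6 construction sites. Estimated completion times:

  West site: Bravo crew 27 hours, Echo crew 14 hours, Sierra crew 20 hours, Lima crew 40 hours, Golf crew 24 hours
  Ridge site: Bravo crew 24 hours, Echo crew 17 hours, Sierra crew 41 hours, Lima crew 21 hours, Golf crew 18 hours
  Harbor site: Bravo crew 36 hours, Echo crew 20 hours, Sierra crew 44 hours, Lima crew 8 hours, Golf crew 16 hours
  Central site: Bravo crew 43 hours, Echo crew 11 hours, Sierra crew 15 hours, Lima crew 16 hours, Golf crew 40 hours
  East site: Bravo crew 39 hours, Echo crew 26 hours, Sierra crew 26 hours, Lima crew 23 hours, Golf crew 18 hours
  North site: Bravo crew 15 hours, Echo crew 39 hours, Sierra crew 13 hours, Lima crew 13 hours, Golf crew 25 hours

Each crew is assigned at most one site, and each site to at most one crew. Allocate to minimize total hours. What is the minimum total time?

Minimum total: 70 hours

Treat this as an assignment problem: match each crew to one site.
Optimal: Bravo crew→North site (15 hours), Echo crew→West site (14 hours), Sierra crew→Central site (15 hours), Lima crew→Harbor site (8 hours), Golf crew→Ridge site (18 hours) — total 15+14+15+8+18 = 70 hours.
Min-entry greedy (repeatedly take the single cheapest remaining cell) gives 77 hours, worse by 7.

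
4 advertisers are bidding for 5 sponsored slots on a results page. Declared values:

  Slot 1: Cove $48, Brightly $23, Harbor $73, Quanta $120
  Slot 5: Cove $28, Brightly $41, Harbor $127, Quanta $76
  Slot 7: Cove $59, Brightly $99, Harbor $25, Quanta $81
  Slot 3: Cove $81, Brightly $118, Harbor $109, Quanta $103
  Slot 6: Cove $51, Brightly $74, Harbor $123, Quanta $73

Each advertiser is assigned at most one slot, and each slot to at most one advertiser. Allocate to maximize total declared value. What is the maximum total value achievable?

Optimal: Cove→Slot 3 ($81), Brightly→Slot 7 ($99), Harbor→Slot 5 ($127), Quanta→Slot 1 ($120) — total 81+99+127+120 = $427.
Max-entry greedy (repeatedly take the single best remaining cell) gives $424, worse by 3.
Next-best assignment: Cove→Slot 7, Brightly→Slot 3, Harbor→Slot 5, Quanta→Slot 1 = $424.

Max total: $427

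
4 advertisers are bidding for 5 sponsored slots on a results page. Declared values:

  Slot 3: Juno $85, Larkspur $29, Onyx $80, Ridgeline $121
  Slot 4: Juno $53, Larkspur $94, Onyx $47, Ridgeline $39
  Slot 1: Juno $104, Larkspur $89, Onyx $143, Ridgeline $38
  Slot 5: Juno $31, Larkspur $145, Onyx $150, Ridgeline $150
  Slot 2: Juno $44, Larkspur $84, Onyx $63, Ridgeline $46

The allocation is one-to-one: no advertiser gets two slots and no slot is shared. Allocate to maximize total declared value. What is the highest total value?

Optimal: Juno→Slot 3 ($85), Larkspur→Slot 4 ($94), Onyx→Slot 1 ($143), Ridgeline→Slot 5 ($150) — total 85+94+143+150 = $472.
Column-greedy (each slot in turn goes to its best remaining advertiser) gives $389, worse by 83.
Swapping Larkspur↔Onyx (Larkspur→Slot 1 $89, Onyx→Slot 4 $47) loses 101.
Checked against all permutations: $472 is optimal.

Max total: $472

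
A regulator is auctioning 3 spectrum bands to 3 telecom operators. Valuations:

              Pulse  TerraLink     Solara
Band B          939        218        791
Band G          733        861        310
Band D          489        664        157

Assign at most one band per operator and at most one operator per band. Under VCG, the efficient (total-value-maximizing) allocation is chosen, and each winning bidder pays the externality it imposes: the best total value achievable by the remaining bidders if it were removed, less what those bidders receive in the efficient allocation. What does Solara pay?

Efficient allocation: Pulse→Band G ($733M), TerraLink→Band D ($664M), Solara→Band B ($791M); total welfare W = $2188M.
Solara receives Band B at value $791M, so the others get W − 791 = $1397M.
Without Solara: best allocation of the remaining 2 bidders over all 3 bands is Pulse→Band B ($939M), TerraLink→Band G ($861M), total $1800M.
VCG payment = (others' best without Solara) − (others' welfare with Solara) = 1800 − 1397 = $403M.

Solara pays $403M.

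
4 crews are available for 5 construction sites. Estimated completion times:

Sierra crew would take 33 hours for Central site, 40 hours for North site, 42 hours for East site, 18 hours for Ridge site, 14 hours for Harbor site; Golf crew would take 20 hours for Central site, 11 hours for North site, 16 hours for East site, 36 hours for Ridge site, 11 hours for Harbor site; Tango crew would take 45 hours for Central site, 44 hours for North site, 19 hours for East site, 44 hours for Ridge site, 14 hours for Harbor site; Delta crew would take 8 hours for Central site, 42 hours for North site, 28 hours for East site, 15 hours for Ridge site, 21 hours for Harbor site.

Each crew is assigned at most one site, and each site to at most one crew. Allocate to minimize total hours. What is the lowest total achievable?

Optimal: Sierra crew→Ridge site (18 hours), Golf crew→North site (11 hours), Tango crew→Harbor site (14 hours), Delta crew→Central site (8 hours) — total 18+11+14+8 = 51 hours.
Column-greedy (each site in turn goes to its cheapest remaining crew) gives 56 hours, worse by 5.
Swapping Golf crew↔Delta crew (Golf crew→Central site 20 hours, Delta crew→North site 42 hours) adds 43.

Minimum total: 51 hours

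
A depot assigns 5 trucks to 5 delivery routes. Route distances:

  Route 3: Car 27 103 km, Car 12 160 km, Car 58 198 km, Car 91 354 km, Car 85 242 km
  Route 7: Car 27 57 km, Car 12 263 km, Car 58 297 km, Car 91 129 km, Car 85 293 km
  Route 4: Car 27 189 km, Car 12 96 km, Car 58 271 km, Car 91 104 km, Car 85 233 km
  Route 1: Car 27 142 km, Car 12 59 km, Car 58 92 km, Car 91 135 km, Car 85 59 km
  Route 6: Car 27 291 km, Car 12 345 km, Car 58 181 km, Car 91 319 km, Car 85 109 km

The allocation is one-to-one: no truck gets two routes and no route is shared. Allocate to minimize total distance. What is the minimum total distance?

Min total: 522 km

Optimal: Car 27→Route 7 (57 km), Car 12→Route 3 (160 km), Car 58→Route 1 (92 km), Car 91→Route 4 (104 km), Car 85→Route 6 (109 km) — total 57+160+92+104+109 = 522 km.
Column-greedy (each route in turn goes to its cheapest remaining truck) gives 568 km, worse by 46.
Every other assignment is strictly worse.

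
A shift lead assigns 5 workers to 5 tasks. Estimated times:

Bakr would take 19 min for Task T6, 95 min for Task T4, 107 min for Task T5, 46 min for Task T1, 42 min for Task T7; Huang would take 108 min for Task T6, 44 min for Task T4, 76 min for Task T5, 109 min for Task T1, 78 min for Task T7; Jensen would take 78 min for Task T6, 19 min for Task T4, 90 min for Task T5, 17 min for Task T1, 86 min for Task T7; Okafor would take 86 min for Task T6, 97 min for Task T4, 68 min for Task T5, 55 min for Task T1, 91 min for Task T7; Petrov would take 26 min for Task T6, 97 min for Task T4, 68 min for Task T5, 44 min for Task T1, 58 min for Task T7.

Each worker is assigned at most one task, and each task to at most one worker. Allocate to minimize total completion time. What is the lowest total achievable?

This is the linear assignment problem.
Optimal: Bakr→Task T7 (42 min), Huang→Task T4 (44 min), Jensen→Task T1 (17 min), Okafor→Task T5 (68 min), Petrov→Task T6 (26 min) — total 42+44+17+68+26 = 197 min.
Column-greedy (each task in turn goes to its cheapest remaining worker) gives 228 min, worse by 31.
Every other assignment is strictly worse.

Minimum total: 197 min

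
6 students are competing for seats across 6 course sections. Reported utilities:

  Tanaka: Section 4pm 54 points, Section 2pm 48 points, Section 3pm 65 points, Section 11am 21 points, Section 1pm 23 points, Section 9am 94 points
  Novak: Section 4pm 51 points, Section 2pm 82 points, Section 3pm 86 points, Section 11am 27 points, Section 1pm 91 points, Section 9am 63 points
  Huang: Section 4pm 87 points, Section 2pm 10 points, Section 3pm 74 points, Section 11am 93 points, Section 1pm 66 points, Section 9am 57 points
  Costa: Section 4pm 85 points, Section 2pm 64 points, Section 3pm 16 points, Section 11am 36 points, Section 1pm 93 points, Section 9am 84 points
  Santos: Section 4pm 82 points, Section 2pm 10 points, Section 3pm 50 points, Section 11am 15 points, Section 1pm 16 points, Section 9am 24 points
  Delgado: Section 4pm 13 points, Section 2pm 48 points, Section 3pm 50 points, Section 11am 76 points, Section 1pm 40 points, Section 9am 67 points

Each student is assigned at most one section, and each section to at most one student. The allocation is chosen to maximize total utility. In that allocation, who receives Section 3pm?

Huang receives Section 3pm.

Optimal: Tanaka→Section 9am (94 points), Novak→Section 2pm (82 points), Huang→Section 3pm (74 points), Costa→Section 1pm (93 points), Santos→Section 4pm (82 points), Delgado→Section 11am (76 points) — total 94+82+74+93+82+76 = 501 points.
Column-greedy (each section in turn goes to its best remaining student) gives 427 points, worse by 74.
Every other assignment is strictly worse.
Huang's own top section is Section 11am (93 points), but forcing Huang→Section 11am and reassigning the rest optimally gives only 496 points — worse by 5.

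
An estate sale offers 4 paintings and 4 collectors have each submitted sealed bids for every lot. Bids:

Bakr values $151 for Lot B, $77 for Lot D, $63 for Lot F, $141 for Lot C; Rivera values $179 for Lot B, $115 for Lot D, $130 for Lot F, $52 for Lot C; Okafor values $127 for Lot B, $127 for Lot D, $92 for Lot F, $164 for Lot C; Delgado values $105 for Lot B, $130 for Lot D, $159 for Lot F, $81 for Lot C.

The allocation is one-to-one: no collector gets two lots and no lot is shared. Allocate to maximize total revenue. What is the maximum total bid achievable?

Max total: $606

This is the linear assignment problem.
Optimal: Bakr→Lot C ($141), Rivera→Lot B ($179), Okafor→Lot D ($127), Delgado→Lot F ($159) — total 141+179+127+159 = $606.
Row-greedy (each collector in turn takes its best remaining lot) gives $575, worse by 31.
Swapping Bakr↔Okafor (Bakr→Lot D $77, Okafor→Lot C $164) loses 27.
Every other assignment is strictly worse.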